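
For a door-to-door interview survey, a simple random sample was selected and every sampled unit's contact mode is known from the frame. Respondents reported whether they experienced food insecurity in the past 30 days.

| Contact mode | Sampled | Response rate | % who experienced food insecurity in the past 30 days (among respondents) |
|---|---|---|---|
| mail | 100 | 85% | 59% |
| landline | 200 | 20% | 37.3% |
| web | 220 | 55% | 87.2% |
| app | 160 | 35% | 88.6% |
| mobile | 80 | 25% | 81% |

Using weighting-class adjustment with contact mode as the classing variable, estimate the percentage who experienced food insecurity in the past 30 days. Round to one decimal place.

With weight = n_sampled/n_responded per class, the weighted class total is n_sampled:
  mail: 100 × 59 = 5900
  landline: 200 × 37.3 = 7460
  web: 220 × 87.2 = 19,184
  app: 160 × 88.6 = 14,176
  mobile: 80 × 81 = 6480
Adjusted estimate = 53,200 / 760 = 70 → 70.0%.

70.0%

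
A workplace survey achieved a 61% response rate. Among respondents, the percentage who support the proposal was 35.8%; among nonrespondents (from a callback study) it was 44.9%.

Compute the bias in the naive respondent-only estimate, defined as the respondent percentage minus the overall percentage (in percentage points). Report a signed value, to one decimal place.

Nonresponse fraction = 1 − 0.61 = 0.39.
Bias = (nonresponse fraction) × (respondent percentage − nonrespondent percentage)
     = 0.39 × (35.8 − 44.9) = 0.39 × -9.1 = -3.549.

-3.5 percentage points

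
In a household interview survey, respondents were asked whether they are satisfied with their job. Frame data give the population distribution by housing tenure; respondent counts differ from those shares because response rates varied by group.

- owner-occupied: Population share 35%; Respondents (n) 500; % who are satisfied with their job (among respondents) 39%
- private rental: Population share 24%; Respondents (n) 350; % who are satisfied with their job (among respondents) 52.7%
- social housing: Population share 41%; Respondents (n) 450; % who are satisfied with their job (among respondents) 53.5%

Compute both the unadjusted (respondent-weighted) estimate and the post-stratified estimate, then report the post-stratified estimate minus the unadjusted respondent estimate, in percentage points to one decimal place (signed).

+0.5 percentage points

Without adjustment, the pooled respondent share is:
  (500/1300)×39 + (350/1300)×52.7 + (450/1300)×53.5 = 47.7077%
Post-stratifying to population shares instead:
  0.35×39 + 0.24×52.7 + 0.41×53.5 = 48.233%
Difference = 48.233 − 47.7077 = 0.5253 pp.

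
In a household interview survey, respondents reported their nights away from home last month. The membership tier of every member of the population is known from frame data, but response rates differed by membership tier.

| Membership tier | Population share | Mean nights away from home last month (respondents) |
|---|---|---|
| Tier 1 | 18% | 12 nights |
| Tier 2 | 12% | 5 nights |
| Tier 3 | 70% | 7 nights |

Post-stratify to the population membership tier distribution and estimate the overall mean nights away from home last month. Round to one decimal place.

Post-stratification weights by population share, not respondent share:
  Tier 1: 0.18 × 12 = 2.16
  Tier 2: 0.12 × 5 = 0.6
  Tier 3: 0.7 × 7 = 4.9
Post-stratified estimate = 7.66 → 7.7.

7.7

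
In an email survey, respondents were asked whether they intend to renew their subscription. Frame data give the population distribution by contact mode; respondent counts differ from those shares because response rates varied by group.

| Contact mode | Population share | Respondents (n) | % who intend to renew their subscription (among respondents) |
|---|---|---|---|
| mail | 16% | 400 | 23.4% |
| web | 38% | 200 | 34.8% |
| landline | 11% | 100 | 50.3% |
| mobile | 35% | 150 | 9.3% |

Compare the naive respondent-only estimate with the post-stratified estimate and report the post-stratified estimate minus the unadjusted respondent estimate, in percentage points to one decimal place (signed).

-1.0 percentage points

Without adjustment, the pooled respondent share is:
  (400/850)×23.4 + (200/850)×34.8 + (100/850)×50.3 + (150/850)×9.3 = 26.7588%
Post-stratifying to population shares instead:
  0.16×23.4 + 0.38×34.8 + 0.11×50.3 + 0.35×9.3 = 25.756%
Difference = 25.756 − 26.7588 = -1.0028 pp.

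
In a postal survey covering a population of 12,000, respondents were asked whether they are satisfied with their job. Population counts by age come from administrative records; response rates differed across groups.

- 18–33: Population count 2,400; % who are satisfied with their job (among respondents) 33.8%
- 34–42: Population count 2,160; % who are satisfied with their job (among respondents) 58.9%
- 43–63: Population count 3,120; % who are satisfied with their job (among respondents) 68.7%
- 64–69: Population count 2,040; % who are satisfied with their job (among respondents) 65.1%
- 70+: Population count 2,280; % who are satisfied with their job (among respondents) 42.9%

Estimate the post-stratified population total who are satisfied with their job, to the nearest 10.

6,530

Each cell contributes its population count × the respondent rate:
  18–33: 2,400 × 33.8% = 811.2
  34–42: 2,160 × 58.9% = 1272.24
  43–63: 3,120 × 68.7% = 2143.44
  64–69: 2,040 × 65.1% = 1328.04
  70+: 2,280 × 42.9% = 978.12
Estimated total = 6533.04 → 6,530.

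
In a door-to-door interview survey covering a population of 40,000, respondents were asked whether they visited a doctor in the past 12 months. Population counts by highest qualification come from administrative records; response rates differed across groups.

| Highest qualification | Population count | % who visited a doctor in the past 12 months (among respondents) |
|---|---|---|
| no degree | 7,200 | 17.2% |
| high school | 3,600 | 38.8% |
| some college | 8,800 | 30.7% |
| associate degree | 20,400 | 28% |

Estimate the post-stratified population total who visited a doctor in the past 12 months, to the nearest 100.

11,000

Estimated count per cell = population count × respondent percentage:
  no degree: 7,200 × 17.2% = 1238.4
  high school: 3,600 × 38.8% = 1396.8
  some college: 8,800 × 30.7% = 2701.6
  associate degree: 20,400 × 28% = 5712
Estimated total = 11048.8 → 11,000.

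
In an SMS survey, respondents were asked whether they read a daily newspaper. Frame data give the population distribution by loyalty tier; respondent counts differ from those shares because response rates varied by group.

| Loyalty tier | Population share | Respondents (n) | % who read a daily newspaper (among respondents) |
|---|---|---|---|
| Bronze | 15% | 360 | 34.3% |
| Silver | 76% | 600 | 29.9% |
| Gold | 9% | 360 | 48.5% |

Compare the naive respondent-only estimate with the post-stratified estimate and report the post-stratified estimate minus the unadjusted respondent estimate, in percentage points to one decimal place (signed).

Unadjusted (pooled respondent) estimate weights by respondent counts:
  (360/1320)×34.3 + (600/1320)×29.9 + (360/1320)×48.5 = 36.1727%
Post-stratifying to population shares instead:
  0.15×34.3 + 0.76×29.9 + 0.09×48.5 = 32.234%
Difference = 32.234 − 36.1727 = -3.9387 pp.

-3.9 percentage points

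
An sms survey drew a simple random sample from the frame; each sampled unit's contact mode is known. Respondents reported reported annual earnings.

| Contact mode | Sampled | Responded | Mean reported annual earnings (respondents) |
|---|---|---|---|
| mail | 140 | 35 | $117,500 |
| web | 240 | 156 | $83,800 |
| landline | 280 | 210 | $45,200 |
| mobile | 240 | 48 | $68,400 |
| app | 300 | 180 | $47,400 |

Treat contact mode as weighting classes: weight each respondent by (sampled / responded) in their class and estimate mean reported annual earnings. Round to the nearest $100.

$66,500

Class response rates: mail 35/140 = 25%, web 156/240 = 65%, landline 210/280 = 75%, mobile 48/240 = 20%, app 180/300 = 60%.
With weight = n_sampled/n_responded per class, the weighted class total is n_sampled:
  mail: 140 × 117,500 = 16,450,000
  web: 240 × 83,800 = 20,112,000
  landline: 280 × 45,200 = 12,656,000
  mobile: 240 × 68,400 = 16,416,000
  app: 300 × 47,400 = 14,220,000
Adjusted estimate = 79,854,000 / 1,200 = 66,545 → $66,500.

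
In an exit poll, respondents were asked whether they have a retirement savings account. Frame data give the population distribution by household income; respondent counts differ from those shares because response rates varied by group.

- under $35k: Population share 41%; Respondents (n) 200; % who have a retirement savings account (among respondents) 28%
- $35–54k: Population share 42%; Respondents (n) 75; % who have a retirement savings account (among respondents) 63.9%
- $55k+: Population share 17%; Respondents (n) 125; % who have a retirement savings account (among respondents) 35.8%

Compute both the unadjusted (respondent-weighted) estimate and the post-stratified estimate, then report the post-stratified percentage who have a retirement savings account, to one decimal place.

Naive respondent-only estimate (weights = respondent counts):
  (200/400)×28 + (75/400)×63.9 + (125/400)×35.8 = 37.1688%
Post-stratifying to population shares instead:
  0.41×28 + 0.42×63.9 + 0.17×35.8 = 44.404%

44.4%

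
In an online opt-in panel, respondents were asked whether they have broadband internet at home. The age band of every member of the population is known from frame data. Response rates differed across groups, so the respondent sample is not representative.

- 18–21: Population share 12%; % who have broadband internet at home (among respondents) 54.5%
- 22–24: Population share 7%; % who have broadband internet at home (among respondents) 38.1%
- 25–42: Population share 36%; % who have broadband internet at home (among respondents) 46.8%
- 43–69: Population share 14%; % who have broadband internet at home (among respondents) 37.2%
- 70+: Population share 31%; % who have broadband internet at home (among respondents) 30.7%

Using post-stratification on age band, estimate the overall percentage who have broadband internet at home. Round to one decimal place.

Weight each group's respondent value by its population share:
  18–21: 0.12 × 54.5 = 6.54
  22–24: 0.07 × 38.1 = 2.667
  25–42: 0.36 × 46.8 = 16.848
  43–69: 0.14 × 37.2 = 5.208
  70+: 0.31 × 30.7 = 9.517
Post-stratified estimate = 40.78 → 40.8%.

40.8%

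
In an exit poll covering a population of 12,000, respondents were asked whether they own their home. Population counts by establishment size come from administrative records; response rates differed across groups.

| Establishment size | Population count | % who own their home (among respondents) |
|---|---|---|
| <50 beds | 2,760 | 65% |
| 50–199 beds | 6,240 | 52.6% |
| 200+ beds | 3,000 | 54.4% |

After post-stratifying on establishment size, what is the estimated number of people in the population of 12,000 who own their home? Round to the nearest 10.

6,710

Estimated count per cell = population count × respondent percentage:
  <50 beds: 2,760 × 65% = 1794
  50–199 beds: 6,240 × 52.6% = 3282.24
  200+ beds: 3,000 × 54.4% = 1632
Estimated total = 6708.24 → 6,710.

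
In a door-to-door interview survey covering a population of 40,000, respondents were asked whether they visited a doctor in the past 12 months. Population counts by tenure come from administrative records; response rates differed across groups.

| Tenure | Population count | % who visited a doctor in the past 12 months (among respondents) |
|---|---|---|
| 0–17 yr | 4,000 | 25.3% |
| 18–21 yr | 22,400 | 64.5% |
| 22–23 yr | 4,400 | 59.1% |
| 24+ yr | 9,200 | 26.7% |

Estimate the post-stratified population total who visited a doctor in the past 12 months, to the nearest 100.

Apply each group's respondent rate to its population count:
  0–17 yr: 4,000 × 25.3% = 1012
  18–21 yr: 22,400 × 64.5% = 14,448
  22–23 yr: 4,400 × 59.1% = 2600.4
  24+ yr: 9,200 × 26.7% = 2456.4
Estimated total = 20516.8 → 20,500.

20,500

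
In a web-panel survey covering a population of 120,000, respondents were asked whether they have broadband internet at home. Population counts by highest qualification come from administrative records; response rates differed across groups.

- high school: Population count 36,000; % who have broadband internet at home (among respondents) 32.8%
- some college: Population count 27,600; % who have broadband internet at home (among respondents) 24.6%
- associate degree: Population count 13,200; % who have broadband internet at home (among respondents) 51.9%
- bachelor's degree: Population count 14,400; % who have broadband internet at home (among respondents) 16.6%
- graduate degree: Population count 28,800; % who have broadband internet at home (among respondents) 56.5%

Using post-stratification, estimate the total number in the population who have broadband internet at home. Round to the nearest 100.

44,100

Apply each group's respondent rate to its population count:
  high school: 36,000 × 32.8% = 11,808
  some college: 27,600 × 24.6% = 6789.6
  associate degree: 13,200 × 51.9% = 6850.8
  bachelor's degree: 14,400 × 16.6% = 2390.4
  graduate degree: 28,800 × 56.5% = 16,272
Estimated total = 44110.8 → 44,100.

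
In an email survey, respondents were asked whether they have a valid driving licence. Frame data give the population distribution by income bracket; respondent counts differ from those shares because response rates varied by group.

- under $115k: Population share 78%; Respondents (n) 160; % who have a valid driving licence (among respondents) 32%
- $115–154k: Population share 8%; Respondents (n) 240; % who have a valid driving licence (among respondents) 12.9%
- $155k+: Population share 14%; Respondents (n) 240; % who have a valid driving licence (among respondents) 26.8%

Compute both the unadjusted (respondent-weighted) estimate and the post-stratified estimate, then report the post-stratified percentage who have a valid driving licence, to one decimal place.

Unadjusted (pooled respondent) estimate weights by respondent counts:
  (160/640)×32 + (240/640)×12.9 + (240/640)×26.8 = 22.8875%
Reweighting by population income bracket shares:
  0.78×32 + 0.08×12.9 + 0.14×26.8 = 29.744%

29.7%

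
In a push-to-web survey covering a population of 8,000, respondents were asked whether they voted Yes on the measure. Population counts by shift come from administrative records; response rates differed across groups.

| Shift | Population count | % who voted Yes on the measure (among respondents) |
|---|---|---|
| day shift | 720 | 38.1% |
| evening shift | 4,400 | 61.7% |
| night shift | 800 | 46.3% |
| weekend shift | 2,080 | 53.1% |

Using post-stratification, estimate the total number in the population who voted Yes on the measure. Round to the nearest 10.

Apply each group's respondent rate to its population count:
  day shift: 720 × 38.1% = 274.32
  evening shift: 4,400 × 61.7% = 2714.8
  night shift: 800 × 46.3% = 370.4
  weekend shift: 2,080 × 53.1% = 1104.48
Estimated total = 4464 → 4,460.

4,460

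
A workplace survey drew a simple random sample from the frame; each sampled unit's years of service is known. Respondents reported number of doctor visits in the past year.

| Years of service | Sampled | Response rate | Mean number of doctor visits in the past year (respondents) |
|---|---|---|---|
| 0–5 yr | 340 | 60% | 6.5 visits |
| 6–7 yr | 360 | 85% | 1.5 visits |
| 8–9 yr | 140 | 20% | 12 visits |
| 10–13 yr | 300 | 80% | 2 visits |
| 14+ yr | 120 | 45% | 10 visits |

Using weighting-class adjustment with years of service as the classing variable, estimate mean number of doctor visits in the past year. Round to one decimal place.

Inverse-response-rate weighting restores each class to its sampled count, so class totals weight by n_sampled:
  0–5 yr: 340 × 6.5 = 2210
  6–7 yr: 360 × 1.5 = 540
  8–9 yr: 140 × 12 = 1680
  10–13 yr: 300 × 2 = 600
  14+ yr: 120 × 10 = 1200
Adjusted estimate = 6230 / 1,260 = 4.94444 → 4.9.

4.9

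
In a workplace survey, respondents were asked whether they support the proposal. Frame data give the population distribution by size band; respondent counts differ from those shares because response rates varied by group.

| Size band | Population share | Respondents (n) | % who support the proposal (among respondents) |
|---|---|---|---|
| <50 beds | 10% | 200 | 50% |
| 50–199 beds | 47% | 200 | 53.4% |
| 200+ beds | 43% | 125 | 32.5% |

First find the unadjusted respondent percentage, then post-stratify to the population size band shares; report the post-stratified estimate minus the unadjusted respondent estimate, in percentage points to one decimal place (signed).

Without adjustment, the pooled respondent share is:
  (200/525)×50 + (200/525)×53.4 + (125/525)×32.5 = 47.1286%
Reweighting by population size band shares:
  0.1×50 + 0.47×53.4 + 0.43×32.5 = 44.073%
Difference = 44.073 − 47.1286 = -3.0556 pp.

-3.1 percentage points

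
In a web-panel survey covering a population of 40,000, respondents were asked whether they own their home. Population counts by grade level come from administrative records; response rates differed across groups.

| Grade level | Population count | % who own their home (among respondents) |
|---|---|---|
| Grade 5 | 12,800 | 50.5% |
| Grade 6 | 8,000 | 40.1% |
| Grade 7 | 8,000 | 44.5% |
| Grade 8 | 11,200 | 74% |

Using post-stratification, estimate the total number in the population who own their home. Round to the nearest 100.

21,500

Apply each group's respondent rate to its population count:
  Grade 5: 12,800 × 50.5% = 6464
  Grade 6: 8,000 × 40.1% = 3208
  Grade 7: 8,000 × 44.5% = 3560
  Grade 8: 11,200 × 74% = 8288
Estimated total = 21,520 → 21,500.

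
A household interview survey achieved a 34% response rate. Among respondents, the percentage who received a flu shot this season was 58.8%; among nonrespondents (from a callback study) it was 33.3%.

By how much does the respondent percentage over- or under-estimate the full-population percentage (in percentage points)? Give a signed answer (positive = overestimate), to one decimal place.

Nonresponse fraction = 1 − 0.34 = 0.66.
Bias = (nonresponse fraction) × (respondent percentage − nonrespondent percentage)
     = 0.66 × (58.8 − 33.3) = 0.66 × 25.5 = 16.83.

+16.8 percentage points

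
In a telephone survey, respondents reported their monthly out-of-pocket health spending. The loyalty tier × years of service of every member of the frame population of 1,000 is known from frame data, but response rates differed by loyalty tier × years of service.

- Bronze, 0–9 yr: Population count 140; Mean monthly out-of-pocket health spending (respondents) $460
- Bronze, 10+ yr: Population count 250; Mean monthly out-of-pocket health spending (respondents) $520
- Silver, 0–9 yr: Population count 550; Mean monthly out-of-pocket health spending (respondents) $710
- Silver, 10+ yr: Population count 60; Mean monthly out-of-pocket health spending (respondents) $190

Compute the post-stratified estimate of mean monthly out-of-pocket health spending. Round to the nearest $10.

Weight each group's respondent value by its population share:
  Bronze, 0–9 yr: (140/1,000) × 460 = 64.4
  Bronze, 10+ yr: (250/1,000) × 520 = 130
  Silver, 0–9 yr: (550/1,000) × 710 = 390.5
  Silver, 10+ yr: (60/1,000) × 190 = 11.4
Post-stratified estimate = 596.3 → $600.

$600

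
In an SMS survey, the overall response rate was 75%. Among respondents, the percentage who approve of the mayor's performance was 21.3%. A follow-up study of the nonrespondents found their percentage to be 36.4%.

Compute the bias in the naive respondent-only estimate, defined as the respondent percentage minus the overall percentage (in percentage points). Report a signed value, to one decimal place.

-3.8 percentage points

Nonresponse fraction = 1 − 0.75 = 0.25.
Bias = (nonresponse fraction) × (respondent percentage − nonrespondent percentage)
     = 0.25 × (21.3 − 36.4) = 0.25 × -15.1 = -3.775.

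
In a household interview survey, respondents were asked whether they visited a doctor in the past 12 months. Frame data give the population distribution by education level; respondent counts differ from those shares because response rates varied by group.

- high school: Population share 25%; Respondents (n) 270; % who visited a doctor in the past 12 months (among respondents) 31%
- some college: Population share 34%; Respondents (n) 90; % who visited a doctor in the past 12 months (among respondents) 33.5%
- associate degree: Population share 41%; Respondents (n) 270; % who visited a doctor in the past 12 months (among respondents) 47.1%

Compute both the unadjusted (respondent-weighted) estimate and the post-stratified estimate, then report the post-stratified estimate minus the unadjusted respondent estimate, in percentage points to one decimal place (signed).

+0.2 percentage points

Naive respondent-only estimate (weights = respondent counts):
  (270/630)×31 + (90/630)×33.5 + (270/630)×47.1 = 38.2571%
Post-stratifying to population shares instead:
  0.25×31 + 0.34×33.5 + 0.41×47.1 = 38.451%
Difference = 38.451 − 38.2571 = 0.1939 pp.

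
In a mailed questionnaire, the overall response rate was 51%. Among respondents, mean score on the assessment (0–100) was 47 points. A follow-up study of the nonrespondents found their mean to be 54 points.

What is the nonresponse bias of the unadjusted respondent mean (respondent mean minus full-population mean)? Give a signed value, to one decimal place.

-3.4

Nonresponse fraction = 1 − 0.51 = 0.49.
Bias = (nonresponse fraction) × (respondent mean − nonrespondent mean)
     = 0.49 × (47 − 54) = 0.49 × -7 = -3.43.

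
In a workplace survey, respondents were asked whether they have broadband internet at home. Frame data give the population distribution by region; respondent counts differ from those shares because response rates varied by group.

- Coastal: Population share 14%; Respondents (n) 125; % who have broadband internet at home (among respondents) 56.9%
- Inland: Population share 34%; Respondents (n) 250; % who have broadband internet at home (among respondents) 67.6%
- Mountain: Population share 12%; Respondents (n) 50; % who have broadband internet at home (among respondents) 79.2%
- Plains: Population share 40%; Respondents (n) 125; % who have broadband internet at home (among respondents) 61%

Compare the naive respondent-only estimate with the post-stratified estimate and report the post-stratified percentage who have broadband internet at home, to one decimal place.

Naive respondent-only estimate (weights = respondent counts):
  (125/550)×56.9 + (250/550)×67.6 + (50/550)×79.2 + (125/550)×61 = 64.7227%
Reweighting by population region shares:
  0.14×56.9 + 0.34×67.6 + 0.12×79.2 + 0.4×61 = 64.854%

64.9%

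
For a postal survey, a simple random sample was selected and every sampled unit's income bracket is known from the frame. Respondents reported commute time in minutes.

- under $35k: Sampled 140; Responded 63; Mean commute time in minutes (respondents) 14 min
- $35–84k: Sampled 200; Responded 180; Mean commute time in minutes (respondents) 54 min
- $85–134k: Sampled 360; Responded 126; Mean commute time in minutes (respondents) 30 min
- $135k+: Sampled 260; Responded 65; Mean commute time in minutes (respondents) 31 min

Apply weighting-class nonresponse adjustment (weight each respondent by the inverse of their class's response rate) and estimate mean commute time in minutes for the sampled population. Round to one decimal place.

Response rates by class: under $35k 63/140 = 45%, $35–84k 180/200 = 90%, $85–134k 126/360 = 35%, $135k+ 65/260 = 25%.
Weighting each respondent by the inverse class response rate inflates each class back to its sampled size, so the class weight is n_sampled:
  under $35k: 140 × 14 = 1960
  $35–84k: 200 × 54 = 10,800
  $85–134k: 360 × 30 = 10,800
  $135k+: 260 × 31 = 8060
Adjusted estimate = 31,620 / 960 = 32.9375 → 32.9.

32.9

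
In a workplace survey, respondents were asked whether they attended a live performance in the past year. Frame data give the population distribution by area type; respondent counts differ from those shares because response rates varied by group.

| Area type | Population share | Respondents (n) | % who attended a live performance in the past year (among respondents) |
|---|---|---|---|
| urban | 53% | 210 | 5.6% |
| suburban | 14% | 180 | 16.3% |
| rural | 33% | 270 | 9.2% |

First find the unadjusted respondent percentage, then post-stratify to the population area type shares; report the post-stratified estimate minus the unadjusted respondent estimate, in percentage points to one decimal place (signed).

Without adjustment, the pooled respondent share is:
  (210/660)×5.6 + (180/660)×16.3 + (270/660)×9.2 = 9.9909%
Reweighting by population area type shares:
  0.53×5.6 + 0.14×16.3 + 0.33×9.2 = 8.286%
Difference = 8.286 − 9.9909 = -1.7049 pp.

-1.7 percentage points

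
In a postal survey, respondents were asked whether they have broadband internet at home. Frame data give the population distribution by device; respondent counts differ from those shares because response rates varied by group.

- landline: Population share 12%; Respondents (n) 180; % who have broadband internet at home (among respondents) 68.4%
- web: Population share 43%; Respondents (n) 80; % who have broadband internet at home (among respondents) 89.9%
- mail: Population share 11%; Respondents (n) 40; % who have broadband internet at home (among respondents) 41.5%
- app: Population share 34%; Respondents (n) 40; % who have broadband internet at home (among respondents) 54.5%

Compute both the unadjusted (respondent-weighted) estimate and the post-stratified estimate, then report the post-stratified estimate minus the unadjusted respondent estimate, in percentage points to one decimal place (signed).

+1.3 percentage points

Unadjusted (pooled respondent) estimate weights by respondent counts:
  (180/340)×68.4 + (80/340)×89.9 + (40/340)×41.5 + (40/340)×54.5 = 68.6588%
Post-stratifying to population shares instead:
  0.12×68.4 + 0.43×89.9 + 0.11×41.5 + 0.34×54.5 = 69.96%
Difference = 69.96 − 68.6588 = 1.3012 pp.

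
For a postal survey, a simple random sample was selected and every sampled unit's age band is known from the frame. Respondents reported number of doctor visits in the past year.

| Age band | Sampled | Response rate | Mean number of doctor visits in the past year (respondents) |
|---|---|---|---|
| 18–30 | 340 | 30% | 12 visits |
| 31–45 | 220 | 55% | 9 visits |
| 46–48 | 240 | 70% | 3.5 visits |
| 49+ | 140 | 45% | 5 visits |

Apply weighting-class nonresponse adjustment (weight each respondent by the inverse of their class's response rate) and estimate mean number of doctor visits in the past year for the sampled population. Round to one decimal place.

8.1

Each respondent's weight = sampled/responded in their class; summing within a class gives n_sampled, so:
  18–30: 340 × 12 = 4080
  31–45: 220 × 9 = 1980
  46–48: 240 × 3.5 = 840
  49+: 140 × 5 = 700
Adjusted estimate = 7600 / 940 = 8.08511 → 8.1.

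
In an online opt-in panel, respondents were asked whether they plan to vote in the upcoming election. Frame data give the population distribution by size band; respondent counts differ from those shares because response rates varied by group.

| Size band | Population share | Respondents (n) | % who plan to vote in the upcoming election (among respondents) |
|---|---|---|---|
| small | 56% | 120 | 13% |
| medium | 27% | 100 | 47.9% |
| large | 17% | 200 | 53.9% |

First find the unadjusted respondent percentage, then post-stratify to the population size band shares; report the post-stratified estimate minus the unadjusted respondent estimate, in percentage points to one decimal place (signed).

-11.4 percentage points

Unadjusted (pooled respondent) estimate weights by respondent counts:
  (120/420)×13 + (100/420)×47.9 + (200/420)×53.9 = 40.7857%
Reweighting by population size band shares:
  0.56×13 + 0.27×47.9 + 0.17×53.9 = 29.376%
Difference = 29.376 − 40.7857 = -11.4097 pp.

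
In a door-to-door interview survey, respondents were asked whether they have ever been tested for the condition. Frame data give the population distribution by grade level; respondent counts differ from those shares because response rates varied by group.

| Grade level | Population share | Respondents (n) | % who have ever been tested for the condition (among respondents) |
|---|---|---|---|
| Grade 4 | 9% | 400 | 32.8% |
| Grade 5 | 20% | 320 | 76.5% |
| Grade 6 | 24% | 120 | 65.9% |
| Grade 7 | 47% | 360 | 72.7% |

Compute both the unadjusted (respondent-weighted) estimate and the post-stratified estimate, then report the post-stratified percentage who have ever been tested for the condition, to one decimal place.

68.2%

Naive respondent-only estimate (weights = respondent counts):
  (400/1200)×32.8 + (320/1200)×76.5 + (120/1200)×65.9 + (360/1200)×72.7 = 59.7333%
Reweighting by population grade level shares:
  0.09×32.8 + 0.2×76.5 + 0.24×65.9 + 0.47×72.7 = 68.237%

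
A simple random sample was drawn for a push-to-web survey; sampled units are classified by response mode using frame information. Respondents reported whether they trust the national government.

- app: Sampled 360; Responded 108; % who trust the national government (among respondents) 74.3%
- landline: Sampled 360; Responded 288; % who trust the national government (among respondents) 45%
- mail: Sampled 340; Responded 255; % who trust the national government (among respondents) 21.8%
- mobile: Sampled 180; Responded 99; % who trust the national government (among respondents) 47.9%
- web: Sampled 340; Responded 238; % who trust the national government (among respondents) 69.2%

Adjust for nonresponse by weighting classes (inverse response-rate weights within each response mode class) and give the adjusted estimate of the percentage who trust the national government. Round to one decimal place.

52.2%

Class response rates: app 108/360 = 30%, landline 288/360 = 80%, mail 255/340 = 75%, mobile 99/180 = 55%, web 238/340 = 70%.
Each respondent's weight = sampled/responded in their class; summing within a class gives n_sampled, so:
  app: 360 × 74.3 = 26,748
  landline: 360 × 45 = 16,200
  mail: 340 × 21.8 = 7412
  mobile: 180 × 47.9 = 8622
  web: 340 × 69.2 = 23,528
Adjusted estimate = 82,510 / 1,580 = 52.2215 → 52.2%.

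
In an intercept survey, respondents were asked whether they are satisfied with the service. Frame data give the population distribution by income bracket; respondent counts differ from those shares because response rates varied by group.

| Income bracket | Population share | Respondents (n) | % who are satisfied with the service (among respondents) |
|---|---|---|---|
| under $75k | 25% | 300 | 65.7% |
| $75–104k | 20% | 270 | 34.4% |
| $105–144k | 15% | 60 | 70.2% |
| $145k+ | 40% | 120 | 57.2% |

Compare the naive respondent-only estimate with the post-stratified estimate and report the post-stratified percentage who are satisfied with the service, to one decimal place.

Without adjustment, the pooled respondent share is:
  (300/750)×65.7 + (270/750)×34.4 + (60/750)×70.2 + (120/750)×57.2 = 53.432%
Post-stratified estimate weights by population shares:
  0.25×65.7 + 0.2×34.4 + 0.15×70.2 + 0.4×57.2 = 56.715%

56.7%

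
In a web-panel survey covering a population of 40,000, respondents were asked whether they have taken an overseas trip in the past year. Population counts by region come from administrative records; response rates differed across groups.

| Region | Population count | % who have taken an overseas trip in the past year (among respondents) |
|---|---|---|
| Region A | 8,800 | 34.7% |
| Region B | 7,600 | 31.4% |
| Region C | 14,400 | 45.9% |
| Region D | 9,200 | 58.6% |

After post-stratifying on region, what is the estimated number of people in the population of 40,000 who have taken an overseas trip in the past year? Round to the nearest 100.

17,400

Estimated count per cell = population count × respondent percentage:
  Region A: 8,800 × 34.7% = 3053.6
  Region B: 7,600 × 31.4% = 2386.4
  Region C: 14,400 × 45.9% = 6609.6
  Region D: 9,200 × 58.6% = 5391.2
Estimated total = 17440.8 → 17,400.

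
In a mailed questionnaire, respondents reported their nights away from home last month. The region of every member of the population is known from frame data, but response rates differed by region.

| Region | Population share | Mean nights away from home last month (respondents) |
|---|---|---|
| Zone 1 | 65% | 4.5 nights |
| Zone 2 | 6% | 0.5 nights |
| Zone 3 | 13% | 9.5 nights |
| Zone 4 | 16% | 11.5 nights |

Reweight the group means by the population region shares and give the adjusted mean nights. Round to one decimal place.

6.0

Reweight to the known region distribution:
  Zone 1: 0.65 × 4.5 = 2.925
  Zone 2: 0.06 × 0.5 = 0.03
  Zone 3: 0.13 × 9.5 = 1.235
  Zone 4: 0.16 × 11.5 = 1.84
Post-stratified estimate = 6.03 → 6.0.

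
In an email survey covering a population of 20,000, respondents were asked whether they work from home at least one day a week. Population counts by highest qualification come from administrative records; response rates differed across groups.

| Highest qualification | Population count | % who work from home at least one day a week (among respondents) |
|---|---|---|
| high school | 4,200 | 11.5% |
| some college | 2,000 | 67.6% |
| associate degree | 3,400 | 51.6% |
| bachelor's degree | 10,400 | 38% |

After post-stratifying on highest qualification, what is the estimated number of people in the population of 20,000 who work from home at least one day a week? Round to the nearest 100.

7,500

Apply each group's respondent rate to its population count:
  high school: 4,200 × 11.5% = 483
  some college: 2,000 × 67.6% = 1352
  associate degree: 3,400 × 51.6% = 1754.4
  bachelor's degree: 10,400 × 38% = 3952
Estimated total = 7541.4 → 7,500.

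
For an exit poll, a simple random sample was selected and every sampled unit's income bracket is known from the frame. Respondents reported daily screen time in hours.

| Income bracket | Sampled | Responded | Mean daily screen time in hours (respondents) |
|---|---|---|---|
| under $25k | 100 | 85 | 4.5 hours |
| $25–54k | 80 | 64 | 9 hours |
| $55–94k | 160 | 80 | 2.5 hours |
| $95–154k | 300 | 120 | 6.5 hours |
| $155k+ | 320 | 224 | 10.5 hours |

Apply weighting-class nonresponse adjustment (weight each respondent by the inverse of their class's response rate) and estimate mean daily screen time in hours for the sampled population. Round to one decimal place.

Class response rates: under $25k 85/100 = 85%, $25–54k 64/80 = 80%, $55–94k 80/160 = 50%, $95–154k 120/300 = 40%, $155k+ 224/320 = 70%.
Each respondent's weight = sampled/responded in their class; summing within a class gives n_sampled, so:
  under $25k: 100 × 4.5 = 450
  $25–54k: 80 × 9 = 720
  $55–94k: 160 × 2.5 = 400
  $95–154k: 300 × 6.5 = 1950
  $155k+: 320 × 10.5 = 3360
Adjusted estimate = 6880 / 960 = 7.16667 → 7.2.

7.2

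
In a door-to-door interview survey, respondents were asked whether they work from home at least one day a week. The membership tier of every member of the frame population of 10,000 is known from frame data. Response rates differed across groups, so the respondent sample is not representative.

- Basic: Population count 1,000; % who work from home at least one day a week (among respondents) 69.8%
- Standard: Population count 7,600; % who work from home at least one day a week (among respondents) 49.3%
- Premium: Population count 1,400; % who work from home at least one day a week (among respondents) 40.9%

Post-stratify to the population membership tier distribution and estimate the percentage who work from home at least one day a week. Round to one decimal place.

Post-stratification weights by population share, not respondent share:
  Basic: (1,000/10,000) × 69.8 = 6.98
  Standard: (7,600/10,000) × 49.3 = 37.468
  Premium: (1,400/10,000) × 40.9 = 5.726
Post-stratified estimate = 50.174 → 50.2%.

50.2%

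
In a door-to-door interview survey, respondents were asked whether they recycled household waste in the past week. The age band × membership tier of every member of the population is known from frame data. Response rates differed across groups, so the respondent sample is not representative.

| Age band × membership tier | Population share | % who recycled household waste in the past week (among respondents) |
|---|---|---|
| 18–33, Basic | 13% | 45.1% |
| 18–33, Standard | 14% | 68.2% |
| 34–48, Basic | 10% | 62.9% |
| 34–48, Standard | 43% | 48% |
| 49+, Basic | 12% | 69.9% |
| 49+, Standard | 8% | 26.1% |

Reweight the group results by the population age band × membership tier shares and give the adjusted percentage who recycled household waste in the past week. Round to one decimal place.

Post-stratification weights by population share, not respondent share:
  18–33, Basic: 0.13 × 45.1 = 5.863
  18–33, Standard: 0.14 × 68.2 = 9.548
  34–48, Basic: 0.1 × 62.9 = 6.29
  34–48, Standard: 0.43 × 48 = 20.64
  49+, Basic: 0.12 × 69.9 = 8.388
  49+, Standard: 0.08 × 26.1 = 2.088
Post-stratified estimate = 52.817 → 52.8%.

52.8%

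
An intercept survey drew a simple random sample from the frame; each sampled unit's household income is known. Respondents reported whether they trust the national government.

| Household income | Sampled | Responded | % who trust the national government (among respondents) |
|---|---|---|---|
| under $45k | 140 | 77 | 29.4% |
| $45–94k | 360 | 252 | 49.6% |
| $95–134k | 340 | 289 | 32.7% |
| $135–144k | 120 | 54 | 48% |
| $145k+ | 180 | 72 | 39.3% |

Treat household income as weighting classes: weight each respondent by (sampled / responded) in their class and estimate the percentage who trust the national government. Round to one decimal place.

40.3%

Class response rates: under $45k 77/140 = 55%, $45–94k 252/360 = 70%, $95–134k 289/340 = 85%, $135–144k 54/120 = 45%, $145k+ 72/180 = 40%.
With weight = n_sampled/n_responded per class, the weighted class total is n_sampled:
  under $45k: 140 × 29.4 = 4116
  $45–94k: 360 × 49.6 = 17,856
  $95–134k: 340 × 32.7 = 11118
  $135–144k: 120 × 48 = 5760
  $145k+: 180 × 39.3 = 7074
Adjusted estimate = 45,924 / 1,140 = 40.2842 → 40.3%.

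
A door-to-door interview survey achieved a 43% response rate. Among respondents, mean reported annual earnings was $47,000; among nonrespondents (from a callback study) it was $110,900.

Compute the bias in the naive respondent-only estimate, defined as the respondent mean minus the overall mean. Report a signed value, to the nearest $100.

-$36,400

Nonresponse fraction = 1 − 0.43 = 0.57.
Bias = (nonresponse fraction) × (respondent mean − nonrespondent mean)
     = 0.57 × (47,000 − 110,900) = 0.57 × -63,900 = -36,423.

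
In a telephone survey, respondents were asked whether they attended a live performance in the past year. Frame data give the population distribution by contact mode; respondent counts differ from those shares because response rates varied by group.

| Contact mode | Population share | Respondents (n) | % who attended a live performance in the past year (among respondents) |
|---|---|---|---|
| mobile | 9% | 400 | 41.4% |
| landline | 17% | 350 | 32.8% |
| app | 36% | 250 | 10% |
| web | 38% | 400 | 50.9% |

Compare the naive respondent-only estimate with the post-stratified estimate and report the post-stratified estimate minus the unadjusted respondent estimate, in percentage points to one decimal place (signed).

-4.1 percentage points

Without adjustment, the pooled respondent share is:
  (400/1400)×41.4 + (350/1400)×32.8 + (250/1400)×10 + (400/1400)×50.9 = 36.3571%
Post-stratified estimate weights by population shares:
  0.09×41.4 + 0.17×32.8 + 0.36×10 + 0.38×50.9 = 32.244%
Difference = 32.244 − 36.3571 = -4.1131 pp.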